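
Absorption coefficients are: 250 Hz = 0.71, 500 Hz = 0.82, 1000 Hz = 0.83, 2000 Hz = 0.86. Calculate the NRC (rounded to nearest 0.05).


Given values:
  a_250 = 0.71, a_500 = 0.82
  a_1000 = 0.83, a_2000 = 0.86
Formula: NRC = (a250 + a500 + a1000 + a2000) / 4
Sum = 0.71 + 0.82 + 0.83 + 0.86 = 3.22
NRC = 3.22 / 4 = 0.805
Rounded to nearest 0.05: 0.8

0.8


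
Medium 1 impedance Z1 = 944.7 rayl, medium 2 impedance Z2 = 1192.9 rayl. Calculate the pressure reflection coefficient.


Given values:
  Z1 = 944.7 rayl, Z2 = 1192.9 rayl
Formula: R = (Z2 - Z1) / (Z2 + Z1)
Numerator: Z2 - Z1 = 1192.9 - 944.7 = 248.2
Denominator: Z2 + Z1 = 1192.9 + 944.7 = 2137.6
R = 248.2 / 2137.6 = 0.1161

0.1161


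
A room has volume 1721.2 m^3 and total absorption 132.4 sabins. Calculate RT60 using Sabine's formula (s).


Given values:
  V = 1721.2 m^3
  A = 132.4 sabins
Formula: RT60 = 0.161 * V / A
Numerator: 0.161 * 1721.2 = 277.1132
RT60 = 277.1132 / 132.4 = 2.093

2.093 s


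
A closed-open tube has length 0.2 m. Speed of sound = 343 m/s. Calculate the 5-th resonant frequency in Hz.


Given values:
  Tube type: closed-open, L = 0.2 m, c = 343 m/s, n = 5
Formula: f_n = (2n - 1) * c / (4 * L)
Compute 2n - 1 = 2*5 - 1 = 9
Compute 4 * L = 4 * 0.2 = 0.8
f = 9 * 343 / 0.8
f = 3858.75

3858.75 Hz


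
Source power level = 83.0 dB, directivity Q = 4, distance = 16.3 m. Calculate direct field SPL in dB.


Given values:
  Lw = 83.0 dB, Q = 4, r = 16.3 m
Formula: SPL = Lw + 10 * log10(Q / (4 * pi * r^2))
Compute 4 * pi * r^2 = 4 * pi * 16.3^2 = 3338.759
Compute Q / denom = 4 / 3338.759 = 0.00119805
Compute 10 * log10(0.00119805) = -29.2153
SPL = 83.0 + (-29.2153) = 53.78

53.78 dB


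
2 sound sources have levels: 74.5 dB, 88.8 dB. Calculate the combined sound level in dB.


Formula: L_total = 10 * log10( sum(10^(Li/10)) )
  Source 1: 10^(74.5/10) = 28183829.3126
  Source 2: 10^(88.8/10) = 758577575.0292
Sum of linear values = 786761404.3418
L_total = 10 * log10(786761404.3418) = 88.96

88.96 dB


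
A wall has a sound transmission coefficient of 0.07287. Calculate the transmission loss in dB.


Given values:
  tau = 0.07287
Formula: TL = 10 * log10(1 / tau)
Compute 1 / tau = 1 / 0.07287 = 13.7231
Compute log10(13.7231) = 1.137452
TL = 10 * 1.137452 = 11.37

11.37 dB


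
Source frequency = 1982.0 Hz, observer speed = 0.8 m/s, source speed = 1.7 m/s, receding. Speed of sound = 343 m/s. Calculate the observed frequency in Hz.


Given values:
  f_s = 1982.0 Hz, v_o = 0.8 m/s, v_s = 1.7 m/s
  Direction: receding
Formula: f_o = f_s * (c - v_o) / (c + v_s)
Numerator: c - v_o = 343 - 0.8 = 342.2
Denominator: c + v_s = 343 + 1.7 = 344.7
f_o = 1982.0 * 342.2 / 344.7 = 1967.63

1967.63 Hz


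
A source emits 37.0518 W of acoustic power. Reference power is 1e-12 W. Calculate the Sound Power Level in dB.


Given values:
  W = 37.0518 W
  W_ref = 1e-12 W
Formula: SWL = 10 * log10(W / W_ref)
Compute ratio: W / W_ref = 37051800000000
Compute log10: log10(37051800000000) = 13.568809
Multiply: SWL = 10 * 13.568809 = 135.69

135.69 dB


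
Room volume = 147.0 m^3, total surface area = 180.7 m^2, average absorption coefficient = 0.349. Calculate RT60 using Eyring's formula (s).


Given values:
  V = 147.0 m^3, S = 180.7 m^2, alpha = 0.349
Formula: RT60 = 0.161 * V / (-S * ln(1 - alpha))
Compute ln(1 - 0.349) = ln(0.651) = -0.429246
Denominator: -180.7 * -0.429246 = 77.5648
Numerator: 0.161 * 147.0 = 23.667
RT60 = 23.667 / 77.5648 = 0.305

0.305 s


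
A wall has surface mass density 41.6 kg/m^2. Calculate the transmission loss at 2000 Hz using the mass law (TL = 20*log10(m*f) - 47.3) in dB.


Given values:
  m = 41.6 kg/m^2, f = 2000 Hz
Formula: TL = 20 * log10(m * f) - 47.3
Compute m * f = 41.6 * 2000 = 83200.0
Compute log10(83200.0) = 4.920123
Compute 20 * 4.920123 = 98.4025
TL = 98.4025 - 47.3 = 51.1

51.1 dB


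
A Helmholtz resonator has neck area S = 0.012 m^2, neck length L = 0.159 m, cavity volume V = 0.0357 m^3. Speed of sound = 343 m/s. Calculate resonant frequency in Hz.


Given values:
  S = 0.012 m^2, L = 0.159 m, V = 0.0357 m^3, c = 343 m/s
Formula: f = (c / (2*pi)) * sqrt(S / (V * L))
Compute V * L = 0.0357 * 0.159 = 0.0056763
Compute S / (V * L) = 0.012 / 0.0056763 = 2.1141
Compute sqrt(2.1141) = 1.453994
Compute c / (2*pi) = 343 / 6.283185 = 54.590148
f = 54.590148 * 1.453994 = 79.37

79.37 Hz


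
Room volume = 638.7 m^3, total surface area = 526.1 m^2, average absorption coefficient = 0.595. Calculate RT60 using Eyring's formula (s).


Given values:
  V = 638.7 m^3, S = 526.1 m^2, alpha = 0.595
Formula: RT60 = 0.161 * V / (-S * ln(1 - alpha))
Compute ln(1 - 0.595) = ln(0.405) = -0.903868
Denominator: -526.1 * -0.903868 = 475.525
Numerator: 0.161 * 638.7 = 102.8307
RT60 = 102.8307 / 475.525 = 0.216

0.216 s


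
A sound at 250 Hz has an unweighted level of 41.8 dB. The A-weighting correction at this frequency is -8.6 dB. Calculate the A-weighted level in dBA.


Given values:
  SPL = 41.8 dB
  A-weighting at 250 Hz = -8.6 dB
Formula: L_A = SPL + A_weight
L_A = 41.8 + (-8.6)
L_A = 33.2

33.2 dBA


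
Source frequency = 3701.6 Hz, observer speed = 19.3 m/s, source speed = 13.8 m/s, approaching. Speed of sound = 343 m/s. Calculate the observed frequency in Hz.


Given values:
  f_s = 3701.6 Hz, v_o = 19.3 m/s, v_s = 13.8 m/s
  Direction: approaching
Formula: f_o = f_s * (c + v_o) / (c - v_s)
Numerator: c + v_o = 343 + 19.3 = 362.3
Denominator: c - v_s = 343 - 13.8 = 329.2
f_o = 3701.6 * 362.3 / 329.2 = 4073.78

4073.78 Hz


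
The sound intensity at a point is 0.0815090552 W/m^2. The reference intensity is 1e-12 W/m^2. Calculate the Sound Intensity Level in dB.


Given values:
  I = 0.0815090552 W/m^2
  I_ref = 1e-12 W/m^2
Formula: SIL = 10 * log10(I / I_ref)
Compute ratio: I / I_ref = 81509055200
Compute log10: log10(81509055200) = 10.911206
Multiply: SIL = 10 * 10.911206 = 109.11

109.11 dB


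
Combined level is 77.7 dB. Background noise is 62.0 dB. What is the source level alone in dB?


Given values:
  L_total = 77.7 dB, L_bg = 62.0 dB
Formula: L_source = 10 * log10(10^(L_total/10) - 10^(L_bg/10))
Convert to linear:
  10^(77.7/10) = 58884365.5356
  10^(62.0/10) = 1584893.1925
Difference: 58884365.5356 - 1584893.1925 = 57299472.3431
L_source = 10 * log10(57299472.3431) = 77.58

77.58 dB


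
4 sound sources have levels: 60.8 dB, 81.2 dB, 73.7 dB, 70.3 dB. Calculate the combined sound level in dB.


Formula: L_total = 10 * log10( sum(10^(Li/10)) )
  Source 1: 10^(60.8/10) = 1202264.4346
  Source 2: 10^(81.2/10) = 131825673.8556
  Source 3: 10^(73.7/10) = 23442288.1532
  Source 4: 10^(70.3/10) = 10715193.0524
Sum of linear values = 167185419.4958
L_total = 10 * log10(167185419.4958) = 82.23

82.23 dB


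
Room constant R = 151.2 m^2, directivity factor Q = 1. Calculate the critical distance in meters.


Given values:
  R = 151.2 m^2, Q = 1
Formula: d_c = 0.141 * sqrt(Q * R)
Compute Q * R = 1 * 151.2 = 151.2
Compute sqrt(151.2) = 12.2963
d_c = 0.141 * 12.2963 = 1.734

1.734 m


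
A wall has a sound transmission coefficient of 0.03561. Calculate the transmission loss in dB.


Given values:
  tau = 0.03561
Formula: TL = 10 * log10(1 / tau)
Compute 1 / tau = 1 / 0.03561 = 28.082
Compute log10(28.082) = 1.448428
TL = 10 * 1.448428 = 14.48

14.48 dB


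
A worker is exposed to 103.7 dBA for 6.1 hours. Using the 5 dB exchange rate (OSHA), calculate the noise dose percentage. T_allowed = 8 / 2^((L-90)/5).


Given values:
  L = 103.7 dBA, T = 6.1 hours
Formula: T_allowed = 8 / 2^((L - 90) / 5)
Compute exponent: (103.7 - 90) / 5 = 2.74
Compute 2^(2.74) = 6.680703
T_allowed = 8 / 6.680703 = 1.197479 hours
Dose = (T / T_allowed) * 100
Dose = (6.1 / 1.197479) * 100 = 509.4

509.4 %


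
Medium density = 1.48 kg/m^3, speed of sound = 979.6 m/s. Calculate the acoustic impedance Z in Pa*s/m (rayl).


Given values:
  rho = 1.48 kg/m^3
  c = 979.6 m/s
Formula: Z = rho * c
Z = 1.48 * 979.6
Z = 1449.81

1449.81 rayl


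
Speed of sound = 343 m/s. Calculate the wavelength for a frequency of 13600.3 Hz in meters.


Given values:
  c = 343 m/s, f = 13600.3 Hz
Formula: lambda = c / f
lambda = 343 / 13600.3
lambda = 0.0252

0.0252 m


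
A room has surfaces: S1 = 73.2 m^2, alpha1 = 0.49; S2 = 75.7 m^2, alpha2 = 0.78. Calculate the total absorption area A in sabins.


Given surfaces:
  Surface 1: 73.2 * 0.49 = 35.868
  Surface 2: 75.7 * 0.78 = 59.046
Formula: A = sum(Si * alpha_i)
A = 35.868 + 59.046
A = 94.91

94.91 sabins


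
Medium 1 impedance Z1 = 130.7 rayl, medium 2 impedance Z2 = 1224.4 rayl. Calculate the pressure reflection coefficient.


Given values:
  Z1 = 130.7 rayl, Z2 = 1224.4 rayl
Formula: R = (Z2 - Z1) / (Z2 + Z1)
Numerator: Z2 - Z1 = 1224.4 - 130.7 = 1093.7
Denominator: Z2 + Z1 = 1224.4 + 130.7 = 1355.1
R = 1093.7 / 1355.1 = 0.8071

0.8071


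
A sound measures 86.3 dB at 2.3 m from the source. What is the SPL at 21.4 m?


Given values:
  SPL1 = 86.3 dB, r1 = 2.3 m, r2 = 21.4 m
Formula: SPL2 = SPL1 - 20 * log10(r2 / r1)
Compute ratio: r2 / r1 = 21.4 / 2.3 = 9.3043
Compute log10: log10(9.3043) = 0.968684
Compute drop: 20 * 0.968684 = 19.3737
SPL2 = 86.3 - 19.3737 = 66.93

66.93 dB


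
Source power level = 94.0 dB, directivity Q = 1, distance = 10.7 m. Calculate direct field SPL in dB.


Given values:
  Lw = 94.0 dB, Q = 1, r = 10.7 m
Formula: SPL = Lw + 10 * log10(Q / (4 * pi * r^2))
Compute 4 * pi * r^2 = 4 * pi * 10.7^2 = 1438.7238
Compute Q / denom = 1 / 1438.7238 = 0.00069506
Compute 10 * log10(0.00069506) = -31.5798
SPL = 94.0 + (-31.5798) = 62.42

62.42 dB


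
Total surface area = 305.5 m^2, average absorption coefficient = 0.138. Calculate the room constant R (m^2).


Given values:
  S = 305.5 m^2, alpha = 0.138
Formula: R = S * alpha / (1 - alpha)
Numerator: 305.5 * 0.138 = 42.159
Denominator: 1 - 0.138 = 0.862
R = 42.159 / 0.862 = 48.91

48.91 m^2


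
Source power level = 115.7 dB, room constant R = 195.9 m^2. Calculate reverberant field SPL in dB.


Given values:
  Lw = 115.7 dB, R = 195.9 m^2
Formula: SPL = Lw + 10 * log10(4 / R)
Compute 4 / R = 4 / 195.9 = 0.020419
Compute 10 * log10(0.020419) = -16.8997
SPL = 115.7 + (-16.8997) = 98.8

98.8 dB


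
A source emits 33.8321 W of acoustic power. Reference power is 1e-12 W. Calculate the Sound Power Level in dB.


Given values:
  W = 33.8321 W
  W_ref = 1e-12 W
Formula: SWL = 10 * log10(W / W_ref)
Compute ratio: W / W_ref = 33832100000000
Compute log10: log10(33832100000000) = 13.529329
Multiply: SWL = 10 * 13.529329 = 135.29

135.29 dB


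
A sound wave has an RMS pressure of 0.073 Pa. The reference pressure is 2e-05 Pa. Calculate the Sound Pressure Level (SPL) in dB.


Given values:
  p = 0.073 Pa
  p_ref = 2e-05 Pa
Formula: SPL = 20 * log10(p / p_ref)
Compute ratio: p / p_ref = 0.073 / 2e-05 = 3650
Compute log10: log10(3650) = 3.562293
Multiply: SPL = 20 * 3.562293 = 71.25

71.25 dB


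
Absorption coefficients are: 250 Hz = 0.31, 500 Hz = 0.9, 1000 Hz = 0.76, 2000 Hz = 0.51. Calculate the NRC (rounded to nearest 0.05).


Given values:
  a_250 = 0.31, a_500 = 0.9
  a_1000 = 0.76, a_2000 = 0.51
Formula: NRC = (a250 + a500 + a1000 + a2000) / 4
Sum = 0.31 + 0.9 + 0.76 + 0.51 = 2.48
NRC = 2.48 / 4 = 0.62
Rounded to nearest 0.05: 0.6

0.6


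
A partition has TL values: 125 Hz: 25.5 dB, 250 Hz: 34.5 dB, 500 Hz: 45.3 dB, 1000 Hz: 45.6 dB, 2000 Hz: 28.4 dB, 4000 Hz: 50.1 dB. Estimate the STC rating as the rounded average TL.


Given TL values at each frequency:
  125 Hz: 25.5 dB
  250 Hz: 34.5 dB
  500 Hz: 45.3 dB
  1000 Hz: 45.6 dB
  2000 Hz: 28.4 dB
  4000 Hz: 50.1 dB
Formula: STC ~ round(average of TL values)
Sum = 25.5 + 34.5 + 45.3 + 45.6 + 28.4 + 50.1 = 229.4
Average = 229.4 / 6 = 38.23
Rounded: 38

38


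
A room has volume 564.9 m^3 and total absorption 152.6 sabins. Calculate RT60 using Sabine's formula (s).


Given values:
  V = 564.9 m^3
  A = 152.6 sabins
Formula: RT60 = 0.161 * V / A
Numerator: 0.161 * 564.9 = 90.9489
RT60 = 90.9489 / 152.6 = 0.596

0.596 s


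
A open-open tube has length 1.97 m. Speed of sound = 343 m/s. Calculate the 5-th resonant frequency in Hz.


Given values:
  Tube type: open-open, L = 1.97 m, c = 343 m/s, n = 5
Formula: f_n = n * c / (2 * L)
Compute 2 * L = 2 * 1.97 = 3.94
f = 5 * 343 / 3.94
f = 435.28

435.28 Hz


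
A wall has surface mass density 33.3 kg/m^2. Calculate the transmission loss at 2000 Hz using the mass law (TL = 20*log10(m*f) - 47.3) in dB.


Given values:
  m = 33.3 kg/m^2, f = 2000 Hz
Formula: TL = 20 * log10(m * f) - 47.3
Compute m * f = 33.3 * 2000 = 66600.0
Compute log10(66600.0) = 4.823474
Compute 20 * 4.823474 = 96.4695
TL = 96.4695 - 47.3 = 49.17

49.17 dB


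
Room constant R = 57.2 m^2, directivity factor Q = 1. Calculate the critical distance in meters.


Given values:
  R = 57.2 m^2, Q = 1
Formula: d_c = 0.141 * sqrt(Q * R)
Compute Q * R = 1 * 57.2 = 57.2
Compute sqrt(57.2) = 7.5631
d_c = 0.141 * 7.5631 = 1.066

1.066 m


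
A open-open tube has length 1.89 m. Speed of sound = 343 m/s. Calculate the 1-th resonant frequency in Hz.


Given values:
  Tube type: open-open, L = 1.89 m, c = 343 m/s, n = 1
Formula: f_n = n * c / (2 * L)
Compute 2 * L = 2 * 1.89 = 3.78
f = 1 * 343 / 3.78
f = 90.74

90.74 Hz


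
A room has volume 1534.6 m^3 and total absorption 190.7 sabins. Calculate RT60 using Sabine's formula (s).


Given values:
  V = 1534.6 m^3
  A = 190.7 sabins
Formula: RT60 = 0.161 * V / A
Numerator: 0.161 * 1534.6 = 247.0706
RT60 = 247.0706 / 190.7 = 1.296

1.296 s


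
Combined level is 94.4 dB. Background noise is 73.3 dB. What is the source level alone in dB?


Given values:
  L_total = 94.4 dB, L_bg = 73.3 dB
Formula: L_source = 10 * log10(10^(L_total/10) - 10^(L_bg/10))
Convert to linear:
  10^(94.4/10) = 2754228703.3382
  10^(73.3/10) = 21379620.895
Difference: 2754228703.3382 - 21379620.895 = 2732849082.4432
L_source = 10 * log10(2732849082.4432) = 94.37

94.37 dB


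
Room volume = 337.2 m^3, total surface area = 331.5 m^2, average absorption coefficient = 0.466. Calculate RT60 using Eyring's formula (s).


Given values:
  V = 337.2 m^3, S = 331.5 m^2, alpha = 0.466
Formula: RT60 = 0.161 * V / (-S * ln(1 - alpha))
Compute ln(1 - 0.466) = ln(0.534) = -0.627359
Denominator: -331.5 * -0.627359 = 207.9695
Numerator: 0.161 * 337.2 = 54.2892
RT60 = 54.2892 / 207.9695 = 0.261

0.261 s


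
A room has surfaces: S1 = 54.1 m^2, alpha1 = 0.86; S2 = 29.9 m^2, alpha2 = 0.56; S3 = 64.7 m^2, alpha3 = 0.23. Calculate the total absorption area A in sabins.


Given surfaces:
  Surface 1: 54.1 * 0.86 = 46.526
  Surface 2: 29.9 * 0.56 = 16.744
  Surface 3: 64.7 * 0.23 = 14.881
Formula: A = sum(Si * alpha_i)
A = 46.526 + 16.744 + 14.881
A = 78.15

78.15 sabins


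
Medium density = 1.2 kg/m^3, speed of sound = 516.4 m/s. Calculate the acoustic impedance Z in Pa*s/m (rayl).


Given values:
  rho = 1.2 kg/m^3
  c = 516.4 m/s
Formula: Z = rho * c
Z = 1.2 * 516.4
Z = 619.68

619.68 rayl


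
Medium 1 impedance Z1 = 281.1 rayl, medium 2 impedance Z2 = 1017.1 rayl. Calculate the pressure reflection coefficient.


Given values:
  Z1 = 281.1 rayl, Z2 = 1017.1 rayl
Formula: R = (Z2 - Z1) / (Z2 + Z1)
Numerator: Z2 - Z1 = 1017.1 - 281.1 = 736.0
Denominator: Z2 + Z1 = 1017.1 + 281.1 = 1298.2
R = 736.0 / 1298.2 = 0.5669

0.5669


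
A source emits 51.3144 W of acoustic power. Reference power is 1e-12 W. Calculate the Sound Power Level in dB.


Given values:
  W = 51.3144 W
  W_ref = 1e-12 W
Formula: SWL = 10 * log10(W / W_ref)
Compute ratio: W / W_ref = 51314400000000
Compute log10: log10(51314400000000) = 13.710239
Multiply: SWL = 10 * 13.710239 = 137.1

137.1 dB


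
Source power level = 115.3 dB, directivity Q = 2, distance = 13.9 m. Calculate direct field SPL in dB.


Given values:
  Lw = 115.3 dB, Q = 2, r = 13.9 m
Formula: SPL = Lw + 10 * log10(Q / (4 * pi * r^2))
Compute 4 * pi * r^2 = 4 * pi * 13.9^2 = 2427.9485
Compute Q / denom = 2 / 2427.9485 = 0.00082374
Compute 10 * log10(0.00082374) = -30.8421
SPL = 115.3 + (-30.8421) = 84.46

84.46 dB


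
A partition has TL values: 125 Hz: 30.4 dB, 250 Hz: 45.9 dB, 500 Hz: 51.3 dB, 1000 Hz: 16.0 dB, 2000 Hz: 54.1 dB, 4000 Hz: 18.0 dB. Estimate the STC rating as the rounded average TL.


Given TL values at each frequency:
  125 Hz: 30.4 dB
  250 Hz: 45.9 dB
  500 Hz: 51.3 dB
  1000 Hz: 16.0 dB
  2000 Hz: 54.1 dB
  4000 Hz: 18.0 dB
Formula: STC ~ round(average of TL values)
Sum = 30.4 + 45.9 + 51.3 + 16.0 + 54.1 + 18.0 = 215.7
Average = 215.7 / 6 = 35.95
Rounded: 36

36


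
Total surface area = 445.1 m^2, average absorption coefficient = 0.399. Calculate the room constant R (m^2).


Given values:
  S = 445.1 m^2, alpha = 0.399
Formula: R = S * alpha / (1 - alpha)
Numerator: 445.1 * 0.399 = 177.5949
Denominator: 1 - 0.399 = 0.601
R = 177.5949 / 0.601 = 295.5

295.5 m^2


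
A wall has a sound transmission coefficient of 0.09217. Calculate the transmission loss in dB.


Given values:
  tau = 0.09217
Formula: TL = 10 * log10(1 / tau)
Compute 1 / tau = 1 / 0.09217 = 10.8495
Compute log10(10.8495) = 1.03541
TL = 10 * 1.03541 = 10.35

10.35 dB


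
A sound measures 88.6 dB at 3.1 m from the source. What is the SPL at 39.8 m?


Given values:
  SPL1 = 88.6 dB, r1 = 3.1 m, r2 = 39.8 m
Formula: SPL2 = SPL1 - 20 * log10(r2 / r1)
Compute ratio: r2 / r1 = 39.8 / 3.1 = 12.8387
Compute log10: log10(12.8387) = 1.108521
Compute drop: 20 * 1.108521 = 22.1704
SPL2 = 88.6 - 22.1704 = 66.43

66.43 dB


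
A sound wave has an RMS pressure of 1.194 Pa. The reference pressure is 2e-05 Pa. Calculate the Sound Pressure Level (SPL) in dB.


Given values:
  p = 1.194 Pa
  p_ref = 2e-05 Pa
Formula: SPL = 20 * log10(p / p_ref)
Compute ratio: p / p_ref = 1.194 / 2e-05 = 59700
Compute log10: log10(59700) = 4.775974
Multiply: SPL = 20 * 4.775974 = 95.52

95.52 dB


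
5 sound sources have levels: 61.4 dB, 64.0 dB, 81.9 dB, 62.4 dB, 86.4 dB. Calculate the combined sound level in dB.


Formula: L_total = 10 * log10( sum(10^(Li/10)) )
  Source 1: 10^(61.4/10) = 1380384.2646
  Source 2: 10^(64.0/10) = 2511886.4315
  Source 3: 10^(81.9/10) = 154881661.8912
  Source 4: 10^(62.4/10) = 1737800.8287
  Source 5: 10^(86.4/10) = 436515832.2402
Sum of linear values = 597027565.6562
L_total = 10 * log10(597027565.6562) = 87.76

87.76 dB


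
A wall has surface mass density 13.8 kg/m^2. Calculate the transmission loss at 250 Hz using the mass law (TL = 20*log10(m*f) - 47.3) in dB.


Given values:
  m = 13.8 kg/m^2, f = 250 Hz
Formula: TL = 20 * log10(m * f) - 47.3
Compute m * f = 13.8 * 250 = 3450.0
Compute log10(3450.0) = 3.537819
Compute 20 * 3.537819 = 70.7564
TL = 70.7564 - 47.3 = 23.46

23.46 dB


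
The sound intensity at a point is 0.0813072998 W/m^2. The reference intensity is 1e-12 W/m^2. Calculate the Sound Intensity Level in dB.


Given values:
  I = 0.0813072998 W/m^2
  I_ref = 1e-12 W/m^2
Formula: SIL = 10 * log10(I / I_ref)
Compute ratio: I / I_ref = 81307299800
Compute log10: log10(81307299800) = 10.91013
Multiply: SIL = 10 * 10.91013 = 109.1

109.1 dB


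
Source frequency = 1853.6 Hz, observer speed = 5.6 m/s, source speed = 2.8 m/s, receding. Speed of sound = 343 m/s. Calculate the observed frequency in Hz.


Given values:
  f_s = 1853.6 Hz, v_o = 5.6 m/s, v_s = 2.8 m/s
  Direction: receding
Formula: f_o = f_s * (c - v_o) / (c + v_s)
Numerator: c - v_o = 343 - 5.6 = 337.4
Denominator: c + v_s = 343 + 2.8 = 345.8
f_o = 1853.6 * 337.4 / 345.8 = 1808.57

1808.57 Hz


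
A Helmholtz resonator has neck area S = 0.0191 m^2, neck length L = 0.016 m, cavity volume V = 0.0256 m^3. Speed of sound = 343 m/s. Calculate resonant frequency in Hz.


Given values:
  S = 0.0191 m^2, L = 0.016 m, V = 0.0256 m^3, c = 343 m/s
Formula: f = (c / (2*pi)) * sqrt(S / (V * L))
Compute V * L = 0.0256 * 0.016 = 0.0004096
Compute S / (V * L) = 0.0191 / 0.0004096 = 46.6309
Compute sqrt(46.6309) = 6.828682
Compute c / (2*pi) = 343 / 6.283185 = 54.590148
f = 54.590148 * 6.828682 = 372.78

372.78 Hz


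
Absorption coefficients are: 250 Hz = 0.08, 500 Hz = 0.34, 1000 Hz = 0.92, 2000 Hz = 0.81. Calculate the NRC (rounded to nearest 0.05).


Given values:
  a_250 = 0.08, a_500 = 0.34
  a_1000 = 0.92, a_2000 = 0.81
Formula: NRC = (a250 + a500 + a1000 + a2000) / 4
Sum = 0.08 + 0.34 + 0.92 + 0.81 = 2.15
NRC = 2.15 / 4 = 0.5375
Rounded to nearest 0.05: 0.55

0.55


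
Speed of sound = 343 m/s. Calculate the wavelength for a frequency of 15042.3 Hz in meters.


Given values:
  c = 343 m/s, f = 15042.3 Hz
Formula: lambda = c / f
lambda = 343 / 15042.3
lambda = 0.0228

0.0228 m


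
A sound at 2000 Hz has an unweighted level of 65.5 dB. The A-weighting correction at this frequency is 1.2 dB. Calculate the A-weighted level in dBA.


Given values:
  SPL = 65.5 dB
  A-weighting at 2000 Hz = 1.2 dB
Formula: L_A = SPL + A_weight
L_A = 65.5 + (1.2)
L_A = 66.7

66.7 dBA


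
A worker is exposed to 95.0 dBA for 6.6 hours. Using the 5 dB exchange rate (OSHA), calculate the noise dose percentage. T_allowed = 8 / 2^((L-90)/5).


Given values:
  L = 95.0 dBA, T = 6.6 hours
Formula: T_allowed = 8 / 2^((L - 90) / 5)
Compute exponent: (95.0 - 90) / 5 = 1.0
Compute 2^(1.0) = 2.0
T_allowed = 8 / 2.0 = 4.0 hours
Dose = (T / T_allowed) * 100
Dose = (6.6 / 4.0) * 100 = 165.0

165.0 %


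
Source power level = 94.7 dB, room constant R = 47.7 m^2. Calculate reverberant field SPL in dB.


Given values:
  Lw = 94.7 dB, R = 47.7 m^2
Formula: SPL = Lw + 10 * log10(4 / R)
Compute 4 / R = 4 / 47.7 = 0.083857
Compute 10 * log10(0.083857) = -10.7646
SPL = 94.7 + (-10.7646) = 83.94

83.94 dB


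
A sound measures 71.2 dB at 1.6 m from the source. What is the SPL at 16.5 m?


Given values:
  SPL1 = 71.2 dB, r1 = 1.6 m, r2 = 16.5 m
Formula: SPL2 = SPL1 - 20 * log10(r2 / r1)
Compute ratio: r2 / r1 = 16.5 / 1.6 = 10.3125
Compute log10: log10(10.3125) = 1.013364
Compute drop: 20 * 1.013364 = 20.2673
SPL2 = 71.2 - 20.2673 = 50.93

50.93 dB


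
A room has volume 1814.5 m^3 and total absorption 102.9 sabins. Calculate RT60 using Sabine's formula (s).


Given values:
  V = 1814.5 m^3
  A = 102.9 sabins
Formula: RT60 = 0.161 * V / A
Numerator: 0.161 * 1814.5 = 292.1345
RT60 = 292.1345 / 102.9 = 2.839

2.839 s


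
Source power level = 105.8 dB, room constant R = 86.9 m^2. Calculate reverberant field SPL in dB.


Given values:
  Lw = 105.8 dB, R = 86.9 m^2
Formula: SPL = Lw + 10 * log10(4 / R)
Compute 4 / R = 4 / 86.9 = 0.04603
Compute 10 * log10(0.04603) = -13.3696
SPL = 105.8 + (-13.3696) = 92.43

92.43 dB


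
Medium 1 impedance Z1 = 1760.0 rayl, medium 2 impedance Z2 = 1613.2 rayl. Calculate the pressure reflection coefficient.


Given values:
  Z1 = 1760.0 rayl, Z2 = 1613.2 rayl
Formula: R = (Z2 - Z1) / (Z2 + Z1)
Numerator: Z2 - Z1 = 1613.2 - 1760.0 = -146.8
Denominator: Z2 + Z1 = 1613.2 + 1760.0 = 3373.2
R = -146.8 / 3373.2 = -0.0435

-0.0435


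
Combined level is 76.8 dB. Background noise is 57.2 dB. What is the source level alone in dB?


Given values:
  L_total = 76.8 dB, L_bg = 57.2 dB
Formula: L_source = 10 * log10(10^(L_total/10) - 10^(L_bg/10))
Convert to linear:
  10^(76.8/10) = 47863009.2323
  10^(57.2/10) = 524807.4602
Difference: 47863009.2323 - 524807.4602 = 47338201.7721
L_source = 10 * log10(47338201.7721) = 76.75

76.75 dB


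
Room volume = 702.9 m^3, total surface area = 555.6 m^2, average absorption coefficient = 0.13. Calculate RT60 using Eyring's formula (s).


Given values:
  V = 702.9 m^3, S = 555.6 m^2, alpha = 0.13
Formula: RT60 = 0.161 * V / (-S * ln(1 - alpha))
Compute ln(1 - 0.13) = ln(0.87) = -0.139262
Denominator: -555.6 * -0.139262 = 77.374
Numerator: 0.161 * 702.9 = 113.1669
RT60 = 113.1669 / 77.374 = 1.463

1.463 s


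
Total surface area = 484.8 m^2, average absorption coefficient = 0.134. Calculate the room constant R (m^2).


Given values:
  S = 484.8 m^2, alpha = 0.134
Formula: R = S * alpha / (1 - alpha)
Numerator: 484.8 * 0.134 = 64.9632
Denominator: 1 - 0.134 = 0.866
R = 64.9632 / 0.866 = 75.02

75.02 m^2


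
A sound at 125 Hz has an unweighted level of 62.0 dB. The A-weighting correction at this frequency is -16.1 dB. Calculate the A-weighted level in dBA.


Given values:
  SPL = 62.0 dB
  A-weighting at 125 Hz = -16.1 dB
Formula: L_A = SPL + A_weight
L_A = 62.0 + (-16.1)
L_A = 45.9

45.9 dBA


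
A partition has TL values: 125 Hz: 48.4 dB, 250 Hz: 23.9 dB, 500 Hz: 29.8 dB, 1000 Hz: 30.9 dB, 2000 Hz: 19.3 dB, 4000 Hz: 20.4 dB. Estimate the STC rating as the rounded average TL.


Given TL values at each frequency:
  125 Hz: 48.4 dB
  250 Hz: 23.9 dB
  500 Hz: 29.8 dB
  1000 Hz: 30.9 dB
  2000 Hz: 19.3 dB
  4000 Hz: 20.4 dB
Formula: STC ~ round(average of TL values)
Sum = 48.4 + 23.9 + 29.8 + 30.9 + 19.3 + 20.4 = 172.7
Average = 172.7 / 6 = 28.78
Rounded: 29

29


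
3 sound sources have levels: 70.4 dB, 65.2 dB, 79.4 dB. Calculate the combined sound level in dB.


Formula: L_total = 10 * log10( sum(10^(Li/10)) )
  Source 1: 10^(70.4/10) = 10964781.9614
  Source 2: 10^(65.2/10) = 3311311.2148
  Source 3: 10^(79.4/10) = 87096358.9956
Sum of linear values = 101372452.1718
L_total = 10 * log10(101372452.1718) = 80.06

80.06 dB


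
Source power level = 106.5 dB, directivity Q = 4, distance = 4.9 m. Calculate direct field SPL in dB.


Given values:
  Lw = 106.5 dB, Q = 4, r = 4.9 m
Formula: SPL = Lw + 10 * log10(Q / (4 * pi * r^2))
Compute 4 * pi * r^2 = 4 * pi * 4.9^2 = 301.7186
Compute Q / denom = 4 / 301.7186 = 0.01325739
Compute 10 * log10(0.01325739) = -18.7754
SPL = 106.5 + (-18.7754) = 87.72

87.72 dB


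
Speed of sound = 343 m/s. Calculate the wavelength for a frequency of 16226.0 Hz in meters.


Given values:
  c = 343 m/s, f = 16226.0 Hz
Formula: lambda = c / f
lambda = 343 / 16226.0
lambda = 0.0211

0.0211 m


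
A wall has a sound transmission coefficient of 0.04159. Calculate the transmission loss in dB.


Given values:
  tau = 0.04159
Formula: TL = 10 * log10(1 / tau)
Compute 1 / tau = 1 / 0.04159 = 24.0442
Compute log10(24.0442) = 1.38101
TL = 10 * 1.38101 = 13.81

13.81 dB


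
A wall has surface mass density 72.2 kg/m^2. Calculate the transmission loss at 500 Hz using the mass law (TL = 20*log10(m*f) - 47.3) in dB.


Given values:
  m = 72.2 kg/m^2, f = 500 Hz
Formula: TL = 20 * log10(m * f) - 47.3
Compute m * f = 72.2 * 500 = 36100.0
Compute log10(36100.0) = 4.557507
Compute 20 * 4.557507 = 91.1501
TL = 91.1501 - 47.3 = 43.85

43.85 dB


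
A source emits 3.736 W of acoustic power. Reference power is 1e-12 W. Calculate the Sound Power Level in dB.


Given values:
  W = 3.736 W
  W_ref = 1e-12 W
Formula: SWL = 10 * log10(W / W_ref)
Compute ratio: W / W_ref = 3736000000000
Compute log10: log10(3736000000000) = 12.572407
Multiply: SWL = 10 * 12.572407 = 125.72

125.72 dB


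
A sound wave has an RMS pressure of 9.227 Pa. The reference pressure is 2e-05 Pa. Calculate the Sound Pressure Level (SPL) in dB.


Given values:
  p = 9.227 Pa
  p_ref = 2e-05 Pa
Formula: SPL = 20 * log10(p / p_ref)
Compute ratio: p / p_ref = 9.227 / 2e-05 = 461350
Compute log10: log10(461350) = 5.664031
Multiply: SPL = 20 * 5.664031 = 113.28

113.28 dB


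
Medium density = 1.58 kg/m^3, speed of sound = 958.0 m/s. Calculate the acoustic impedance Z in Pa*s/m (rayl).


Given values:
  rho = 1.58 kg/m^3
  c = 958.0 m/s
Formula: Z = rho * c
Z = 1.58 * 958.0
Z = 1513.64

1513.64 rayl


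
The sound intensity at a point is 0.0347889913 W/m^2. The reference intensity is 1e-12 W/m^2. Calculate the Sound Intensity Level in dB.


Given values:
  I = 0.0347889913 W/m^2
  I_ref = 1e-12 W/m^2
Formula: SIL = 10 * log10(I / I_ref)
Compute ratio: I / I_ref = 34788991300
Compute log10: log10(34788991300) = 10.541442
Multiply: SIL = 10 * 10.541442 = 105.41

105.41 dB


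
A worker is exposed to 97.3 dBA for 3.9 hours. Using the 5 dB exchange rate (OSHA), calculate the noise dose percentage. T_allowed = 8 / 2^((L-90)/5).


Given values:
  L = 97.3 dBA, T = 3.9 hours
Formula: T_allowed = 8 / 2^((L - 90) / 5)
Compute exponent: (97.3 - 90) / 5 = 1.46
Compute 2^(1.46) = 2.751084
T_allowed = 8 / 2.751084 = 2.907945 hours
Dose = (T / T_allowed) * 100
Dose = (3.9 / 2.907945) * 100 = 134.12

134.12 %


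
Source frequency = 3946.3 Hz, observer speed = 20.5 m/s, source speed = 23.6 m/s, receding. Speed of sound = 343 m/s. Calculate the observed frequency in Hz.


Given values:
  f_s = 3946.3 Hz, v_o = 20.5 m/s, v_s = 23.6 m/s
  Direction: receding
Formula: f_o = f_s * (c - v_o) / (c + v_s)
Numerator: c - v_o = 343 - 20.5 = 322.5
Denominator: c + v_s = 343 + 23.6 = 366.6
f_o = 3946.3 * 322.5 / 366.6 = 3471.58

3471.58 Hz


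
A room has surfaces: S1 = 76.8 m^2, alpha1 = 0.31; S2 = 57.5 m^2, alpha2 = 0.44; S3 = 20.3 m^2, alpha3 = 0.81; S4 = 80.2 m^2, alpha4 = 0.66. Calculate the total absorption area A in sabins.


Given surfaces:
  Surface 1: 76.8 * 0.31 = 23.808
  Surface 2: 57.5 * 0.44 = 25.3
  Surface 3: 20.3 * 0.81 = 16.443
  Surface 4: 80.2 * 0.66 = 52.932
Formula: A = sum(Si * alpha_i)
A = 23.808 + 25.3 + 16.443 + 52.932
A = 118.48

118.48 sabins


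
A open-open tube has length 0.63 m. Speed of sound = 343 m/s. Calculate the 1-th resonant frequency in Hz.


Given values:
  Tube type: open-open, L = 0.63 m, c = 343 m/s, n = 1
Formula: f_n = n * c / (2 * L)
Compute 2 * L = 2 * 0.63 = 1.26
f = 1 * 343 / 1.26
f = 272.22

272.22 Hz


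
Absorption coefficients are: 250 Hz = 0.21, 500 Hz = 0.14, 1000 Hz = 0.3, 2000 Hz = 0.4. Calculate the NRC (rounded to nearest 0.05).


Given values:
  a_250 = 0.21, a_500 = 0.14
  a_1000 = 0.3, a_2000 = 0.4
Formula: NRC = (a250 + a500 + a1000 + a2000) / 4
Sum = 0.21 + 0.14 + 0.3 + 0.4 = 1.05
NRC = 1.05 / 4 = 0.2625
Rounded to nearest 0.05: 0.25

0.25


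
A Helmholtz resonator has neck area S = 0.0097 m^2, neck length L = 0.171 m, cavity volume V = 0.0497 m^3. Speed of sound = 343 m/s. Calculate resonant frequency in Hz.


Given values:
  S = 0.0097 m^2, L = 0.171 m, V = 0.0497 m^3, c = 343 m/s
Formula: f = (c / (2*pi)) * sqrt(S / (V * L))
Compute V * L = 0.0497 * 0.171 = 0.0084987
Compute S / (V * L) = 0.0097 / 0.0084987 = 1.1414
Compute sqrt(1.1414) = 1.068363
Compute c / (2*pi) = 343 / 6.283185 = 54.590148
f = 54.590148 * 1.068363 = 58.32

58.32 Hz


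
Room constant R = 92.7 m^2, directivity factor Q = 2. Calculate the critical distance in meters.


Given values:
  R = 92.7 m^2, Q = 2
Formula: d_c = 0.141 * sqrt(Q * R)
Compute Q * R = 2 * 92.7 = 185.4
Compute sqrt(185.4) = 13.6162
d_c = 0.141 * 13.6162 = 1.92

1.92 m


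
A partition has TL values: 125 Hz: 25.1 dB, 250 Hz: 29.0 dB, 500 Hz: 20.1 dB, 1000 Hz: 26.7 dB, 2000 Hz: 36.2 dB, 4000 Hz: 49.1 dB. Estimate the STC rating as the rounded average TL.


Given TL values at each frequency:
  125 Hz: 25.1 dB
  250 Hz: 29.0 dB
  500 Hz: 20.1 dB
  1000 Hz: 26.7 dB
  2000 Hz: 36.2 dB
  4000 Hz: 49.1 dB
Formula: STC ~ round(average of TL values)
Sum = 25.1 + 29.0 + 20.1 + 26.7 + 36.2 + 49.1 = 186.2
Average = 186.2 / 6 = 31.03
Rounded: 31

31


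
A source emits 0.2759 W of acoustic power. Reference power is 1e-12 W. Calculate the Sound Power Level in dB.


Given values:
  W = 0.2759 W
  W_ref = 1e-12 W
Formula: SWL = 10 * log10(W / W_ref)
Compute ratio: W / W_ref = 275900000000
Compute log10: log10(275900000000) = 11.440752
Multiply: SWL = 10 * 11.440752 = 114.41

114.41 dB


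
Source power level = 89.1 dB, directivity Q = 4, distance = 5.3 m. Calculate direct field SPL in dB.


Given values:
  Lw = 89.1 dB, Q = 4, r = 5.3 m
Formula: SPL = Lw + 10 * log10(Q / (4 * pi * r^2))
Compute 4 * pi * r^2 = 4 * pi * 5.3^2 = 352.9894
Compute Q / denom = 4 / 352.9894 = 0.01133179
Compute 10 * log10(0.01133179) = -19.457
SPL = 89.1 + (-19.457) = 69.64

69.64 dB


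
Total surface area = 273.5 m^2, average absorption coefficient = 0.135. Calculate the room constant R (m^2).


Given values:
  S = 273.5 m^2, alpha = 0.135
Formula: R = S * alpha / (1 - alpha)
Numerator: 273.5 * 0.135 = 36.9225
Denominator: 1 - 0.135 = 0.865
R = 36.9225 / 0.865 = 42.68

42.68 m^2


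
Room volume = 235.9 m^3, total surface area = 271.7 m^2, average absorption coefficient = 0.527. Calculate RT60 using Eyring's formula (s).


Given values:
  V = 235.9 m^3, S = 271.7 m^2, alpha = 0.527
Formula: RT60 = 0.161 * V / (-S * ln(1 - alpha))
Compute ln(1 - 0.527) = ln(0.473) = -0.74866
Denominator: -271.7 * -0.74866 = 203.4109
Numerator: 0.161 * 235.9 = 37.9799
RT60 = 37.9799 / 203.4109 = 0.187

0.187 s


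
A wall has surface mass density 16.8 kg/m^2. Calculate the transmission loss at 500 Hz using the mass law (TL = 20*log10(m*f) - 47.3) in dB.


Given values:
  m = 16.8 kg/m^2, f = 500 Hz
Formula: TL = 20 * log10(m * f) - 47.3
Compute m * f = 16.8 * 500 = 8400.0
Compute log10(8400.0) = 3.924279
Compute 20 * 3.924279 = 78.4856
TL = 78.4856 - 47.3 = 31.19

31.19 dB


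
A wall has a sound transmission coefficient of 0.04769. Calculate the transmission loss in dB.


Given values:
  tau = 0.04769
Formula: TL = 10 * log10(1 / tau)
Compute 1 / tau = 1 / 0.04769 = 20.9688
Compute log10(20.9688) = 1.321574
TL = 10 * 1.321574 = 13.22

13.22 dB


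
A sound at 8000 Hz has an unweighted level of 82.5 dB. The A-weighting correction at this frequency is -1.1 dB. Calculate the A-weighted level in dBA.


Given values:
  SPL = 82.5 dB
  A-weighting at 8000 Hz = -1.1 dB
Formula: L_A = SPL + A_weight
L_A = 82.5 + (-1.1)
L_A = 81.4

81.4 dBA


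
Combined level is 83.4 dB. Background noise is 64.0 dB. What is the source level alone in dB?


Given values:
  L_total = 83.4 dB, L_bg = 64.0 dB
Formula: L_source = 10 * log10(10^(L_total/10) - 10^(L_bg/10))
Convert to linear:
  10^(83.4/10) = 218776162.395
  10^(64.0/10) = 2511886.4315
Difference: 218776162.395 - 2511886.4315 = 216264275.9635
L_source = 10 * log10(216264275.9635) = 83.35

83.35 dB


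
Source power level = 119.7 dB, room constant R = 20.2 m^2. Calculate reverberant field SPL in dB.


Given values:
  Lw = 119.7 dB, R = 20.2 m^2
Formula: SPL = Lw + 10 * log10(4 / R)
Compute 4 / R = 4 / 20.2 = 0.19802
Compute 10 * log10(0.19802) = -7.0329
SPL = 119.7 + (-7.0329) = 112.67

112.67 dB


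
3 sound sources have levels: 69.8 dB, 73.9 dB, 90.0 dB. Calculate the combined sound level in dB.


Formula: L_total = 10 * log10( sum(10^(Li/10)) )
  Source 1: 10^(69.8/10) = 9549925.8602
  Source 2: 10^(73.9/10) = 24547089.1569
  Source 3: 10^(90.0/10) = 1000000000.0
Sum of linear values = 1034097015.0171
L_total = 10 * log10(1034097015.0171) = 90.15

90.15 dB


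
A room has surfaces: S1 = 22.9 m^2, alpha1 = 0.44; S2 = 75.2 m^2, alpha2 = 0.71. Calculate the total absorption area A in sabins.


Given surfaces:
  Surface 1: 22.9 * 0.44 = 10.076
  Surface 2: 75.2 * 0.71 = 53.392
Formula: A = sum(Si * alpha_i)
A = 10.076 + 53.392
A = 63.47

63.47 sabins


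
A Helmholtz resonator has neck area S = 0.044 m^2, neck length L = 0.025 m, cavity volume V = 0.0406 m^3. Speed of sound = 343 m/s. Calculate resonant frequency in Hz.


Given values:
  S = 0.044 m^2, L = 0.025 m, V = 0.0406 m^3, c = 343 m/s
Formula: f = (c / (2*pi)) * sqrt(S / (V * L))
Compute V * L = 0.0406 * 0.025 = 0.001015
Compute S / (V * L) = 0.044 / 0.001015 = 43.3498
Compute sqrt(43.3498) = 6.584057
Compute c / (2*pi) = 343 / 6.283185 = 54.590148
f = 54.590148 * 6.584057 = 359.42

359.42 Hz


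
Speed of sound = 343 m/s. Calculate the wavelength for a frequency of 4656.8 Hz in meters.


Given values:
  c = 343 m/s, f = 4656.8 Hz
Formula: lambda = c / f
lambda = 343 / 4656.8
lambda = 0.0737

0.0737 m


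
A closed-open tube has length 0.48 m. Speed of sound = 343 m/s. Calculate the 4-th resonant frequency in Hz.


Given values:
  Tube type: closed-open, L = 0.48 m, c = 343 m/s, n = 4
Formula: f_n = (2n - 1) * c / (4 * L)
Compute 2n - 1 = 2*4 - 1 = 7
Compute 4 * L = 4 * 0.48 = 1.92
f = 7 * 343 / 1.92
f = 1250.52

1250.52 Hz


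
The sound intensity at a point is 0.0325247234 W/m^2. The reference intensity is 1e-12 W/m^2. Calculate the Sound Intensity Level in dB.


Given values:
  I = 0.0325247234 W/m^2
  I_ref = 1e-12 W/m^2
Formula: SIL = 10 * log10(I / I_ref)
Compute ratio: I / I_ref = 32524723400
Compute log10: log10(32524723400) = 10.512214
Multiply: SIL = 10 * 10.512214 = 105.12

105.12 dB


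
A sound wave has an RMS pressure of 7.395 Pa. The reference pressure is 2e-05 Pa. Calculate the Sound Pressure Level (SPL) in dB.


Given values:
  p = 7.395 Pa
  p_ref = 2e-05 Pa
Formula: SPL = 20 * log10(p / p_ref)
Compute ratio: p / p_ref = 7.395 / 2e-05 = 369750
Compute log10: log10(369750) = 5.567908
Multiply: SPL = 20 * 5.567908 = 111.36

111.36 dB


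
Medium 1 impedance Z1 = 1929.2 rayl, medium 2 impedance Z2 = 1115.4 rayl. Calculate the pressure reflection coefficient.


Given values:
  Z1 = 1929.2 rayl, Z2 = 1115.4 rayl
Formula: R = (Z2 - Z1) / (Z2 + Z1)
Numerator: Z2 - Z1 = 1115.4 - 1929.2 = -813.8
Denominator: Z2 + Z1 = 1115.4 + 1929.2 = 3044.6
R = -813.8 / 3044.6 = -0.2673

-0.2673


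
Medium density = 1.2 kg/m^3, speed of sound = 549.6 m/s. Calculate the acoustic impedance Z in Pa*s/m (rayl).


Given values:
  rho = 1.2 kg/m^3
  c = 549.6 m/s
Formula: Z = rho * c
Z = 1.2 * 549.6
Z = 659.52

659.52 rayl


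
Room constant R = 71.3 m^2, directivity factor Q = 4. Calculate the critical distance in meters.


Given values:
  R = 71.3 m^2, Q = 4
Formula: d_c = 0.141 * sqrt(Q * R)
Compute Q * R = 4 * 71.3 = 285.2
Compute sqrt(285.2) = 16.8879
d_c = 0.141 * 16.8879 = 2.381

2.381 m


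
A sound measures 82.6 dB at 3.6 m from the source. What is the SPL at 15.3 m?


Given values:
  SPL1 = 82.6 dB, r1 = 3.6 m, r2 = 15.3 m
Formula: SPL2 = SPL1 - 20 * log10(r2 / r1)
Compute ratio: r2 / r1 = 15.3 / 3.6 = 4.25
Compute log10: log10(4.25) = 0.628389
Compute drop: 20 * 0.628389 = 12.5678
SPL2 = 82.6 - 12.5678 = 70.03

70.03 dB


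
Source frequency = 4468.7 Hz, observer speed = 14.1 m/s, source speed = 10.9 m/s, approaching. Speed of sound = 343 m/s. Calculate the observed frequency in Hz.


Given values:
  f_s = 4468.7 Hz, v_o = 14.1 m/s, v_s = 10.9 m/s
  Direction: approaching
Formula: f_o = f_s * (c + v_o) / (c - v_s)
Numerator: c + v_o = 343 + 14.1 = 357.1
Denominator: c - v_s = 343 - 10.9 = 332.1
f_o = 4468.7 * 357.1 / 332.1 = 4805.1

4805.1 Hz


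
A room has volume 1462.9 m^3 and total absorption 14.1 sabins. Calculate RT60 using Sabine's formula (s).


Given values:
  V = 1462.9 m^3
  A = 14.1 sabins
Formula: RT60 = 0.161 * V / A
Numerator: 0.161 * 1462.9 = 235.5269
RT60 = 235.5269 / 14.1 = 16.704

16.704 s


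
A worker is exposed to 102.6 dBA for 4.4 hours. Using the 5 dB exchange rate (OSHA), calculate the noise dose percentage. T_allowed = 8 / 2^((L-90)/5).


Given values:
  L = 102.6 dBA, T = 4.4 hours
Formula: T_allowed = 8 / 2^((L - 90) / 5)
Compute exponent: (102.6 - 90) / 5 = 2.52
Compute 2^(2.52) = 5.735821
T_allowed = 8 / 5.735821 = 1.394744 hours
Dose = (T / T_allowed) * 100
Dose = (4.4 / 1.394744) * 100 = 315.47

315.47 %


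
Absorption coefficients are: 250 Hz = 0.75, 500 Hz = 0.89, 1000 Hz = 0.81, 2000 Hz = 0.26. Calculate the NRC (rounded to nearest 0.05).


Given values:
  a_250 = 0.75, a_500 = 0.89
  a_1000 = 0.81, a_2000 = 0.26
Formula: NRC = (a250 + a500 + a1000 + a2000) / 4
Sum = 0.75 + 0.89 + 0.81 + 0.26 = 2.71
NRC = 2.71 / 4 = 0.6775
Rounded to nearest 0.05: 0.7

0.7


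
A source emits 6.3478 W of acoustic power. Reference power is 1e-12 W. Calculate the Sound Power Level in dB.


Given values:
  W = 6.3478 W
  W_ref = 1e-12 W
Formula: SWL = 10 * log10(W / W_ref)
Compute ratio: W / W_ref = 6347800000000
Compute log10: log10(6347800000000) = 12.802623
Multiply: SWL = 10 * 12.802623 = 128.03

128.03 dB


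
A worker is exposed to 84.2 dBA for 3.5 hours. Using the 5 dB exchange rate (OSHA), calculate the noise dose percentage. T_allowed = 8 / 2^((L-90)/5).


Given values:
  L = 84.2 dBA, T = 3.5 hours
Formula: T_allowed = 8 / 2^((L - 90) / 5)
Compute exponent: (84.2 - 90) / 5 = -1.16
Compute 2^(-1.16) = 0.447513
T_allowed = 8 / 0.447513 = 17.876576 hours
Dose = (T / T_allowed) * 100
Dose = (3.5 / 17.876576) * 100 = 19.58

19.58 %
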